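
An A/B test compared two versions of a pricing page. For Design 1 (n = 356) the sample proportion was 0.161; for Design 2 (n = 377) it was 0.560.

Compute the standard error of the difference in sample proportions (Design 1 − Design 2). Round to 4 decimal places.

The two standard errors are √(0.1610×0.8390/356) = 0.01948 and √(0.5600×0.4400/377) = 0.02557.
Because the samples are independent, SE_diff = √(0.01948² + 0.02557²) = 0.03214.

0.0321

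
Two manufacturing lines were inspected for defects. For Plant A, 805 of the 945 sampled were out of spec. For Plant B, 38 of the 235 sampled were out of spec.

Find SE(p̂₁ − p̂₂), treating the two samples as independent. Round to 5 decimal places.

0.02665

Sample proportions: 805/945 = 0.8519, 38/235 = 0.1617.
Each SE is √(p̂(1−p̂)/n): √(0.8519·0.1481/945) = 0.01155 and √(0.1617·0.8383/235) = 0.02402.
SE(p̂₁ − p̂₂) = √(SE₁² + SE₂²) = √(0.0001334025 + 0.0005769604) = 0.02665, since the two samples are independent.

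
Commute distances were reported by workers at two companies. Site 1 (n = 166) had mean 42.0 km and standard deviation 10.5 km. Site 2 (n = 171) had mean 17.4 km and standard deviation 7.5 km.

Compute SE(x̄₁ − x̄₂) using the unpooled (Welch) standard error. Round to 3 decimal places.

Per-group SEs: s₁/√n₁ = 10.5/√166 = 0.8150, s₂/√n₂ = 7.5/√171 = 0.5735.
Unpooled SE of the difference: √(0.664225 + 0.32890225) = 0.9966.

0.997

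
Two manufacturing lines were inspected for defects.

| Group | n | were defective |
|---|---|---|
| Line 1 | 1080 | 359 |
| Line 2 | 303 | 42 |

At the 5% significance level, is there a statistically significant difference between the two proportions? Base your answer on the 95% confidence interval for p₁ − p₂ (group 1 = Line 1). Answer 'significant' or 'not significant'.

significant

p̂₁ = 359/1080 = 0.3324 and p̂₂ = 42/303 = 0.1386.
SE₁ = √(p̂₁(1−p̂₁)/n₁) = √(0.3324·0.6676/1080) = 0.01433; SE₂ = √(0.1386·0.8614/303) = 0.01985.
Independent samples: SE of the difference = √(SE₁² + SE₂²) = √(0.0002053489 + 0.0003940225) = 0.02448.
z* for 95% confidence is 1.960, so the margin of error is 1.960 × 0.02448 = 0.04798.
Point estimate p̂₁ − p̂₂ = 0.3324 − 0.1386 = 0.1938.
0.1938 ± 0.04798 → (0.14582, 0.24178).
The interval (0.14582, 0.24178) does not contain 0, so the difference is significant.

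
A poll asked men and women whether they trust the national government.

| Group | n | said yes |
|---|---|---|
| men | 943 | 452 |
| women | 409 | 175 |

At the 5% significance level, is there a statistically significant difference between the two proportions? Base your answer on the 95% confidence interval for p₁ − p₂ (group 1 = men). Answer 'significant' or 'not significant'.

not significant

p̂₁ = 452/943 = 0.4793 and p̂₂ = 175/409 = 0.4279.
SE₁ = √(p̂₁(1−p̂₁)/n₁) = √(0.4793·0.5207/943) = 0.01627; SE₂ = √(0.4279·0.5721/409) = 0.02447.
Independent samples: SE of the difference = √(SE₁² + SE₂²) = √(0.0002647129 + 0.0005987809) = 0.02939.
z* for 95% confidence is 1.960, so the margin of error is 1.960 × 0.02939 = 0.05760.
Point estimate p̂₁ − p̂₂ = 0.4793 − 0.4279 = 0.0514.
0.0514 ± 0.05760 → (-0.00620, 0.10900).
The interval (-0.00620, 0.10900) contains 0, so the difference is not significant.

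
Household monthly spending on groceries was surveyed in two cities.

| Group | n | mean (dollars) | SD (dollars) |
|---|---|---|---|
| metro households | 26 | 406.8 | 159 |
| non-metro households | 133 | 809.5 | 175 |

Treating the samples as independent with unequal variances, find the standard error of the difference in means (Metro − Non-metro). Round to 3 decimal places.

34.679

Per-group SEs: s₁/√n₁ = 159/√26 = 31.1825, s₂/√n₂ = 175/√133 = 15.1744.
Unpooled SE of the difference: √(972.34830625 + 230.26241536) = 34.6787.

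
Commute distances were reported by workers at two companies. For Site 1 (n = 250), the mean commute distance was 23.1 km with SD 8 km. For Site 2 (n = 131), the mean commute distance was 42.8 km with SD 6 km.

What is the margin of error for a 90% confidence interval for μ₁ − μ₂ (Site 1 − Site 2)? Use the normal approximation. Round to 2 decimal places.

Per-group SEs: s₁/√n₁ = 8/√250 = 0.5060, s₂/√n₂ = 6/√131 = 0.5242.
Unpooled SE of the difference: √(0.256036 + 0.27478564) = 0.7286.
Margin of error = z* · SE = 1.645 × 0.7286 = 1.1985.

1.20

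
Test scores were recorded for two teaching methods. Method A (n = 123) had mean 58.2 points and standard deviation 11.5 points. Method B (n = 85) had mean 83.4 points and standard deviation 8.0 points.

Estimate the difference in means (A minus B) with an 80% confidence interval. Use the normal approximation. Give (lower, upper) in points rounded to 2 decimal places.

SE₁ = s₁/√n₁ = 11.5/√123 = 1.0369; SE₂ = 8.0/√85 = 0.8677.
Independent samples, unequal variances: SE_diff = √(SE₁² + SE₂²) = √(1.07516161 + 0.75290329) = 1.3521.
z* = 1.282, so margin of error = 1.282 × 1.3521 = 1.7334.
Difference in means = 58.2 − 83.4 = -25.2000.
-25.2000 ± 1.7334 → (-26.93, -23.47).

(-26.93, -23.47)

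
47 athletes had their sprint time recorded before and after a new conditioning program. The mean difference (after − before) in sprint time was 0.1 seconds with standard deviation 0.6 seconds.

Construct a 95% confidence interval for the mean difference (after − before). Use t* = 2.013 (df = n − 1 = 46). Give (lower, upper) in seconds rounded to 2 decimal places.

This is a matched-pairs design, so SE = s_d/√n = 0.6/√47 = 0.0875.
Margin = 2.013 × 0.0875 = 0.1761; the interval is 0.1 ± 0.1761 = (-0.08, 0.28).

(-0.08, 0.28)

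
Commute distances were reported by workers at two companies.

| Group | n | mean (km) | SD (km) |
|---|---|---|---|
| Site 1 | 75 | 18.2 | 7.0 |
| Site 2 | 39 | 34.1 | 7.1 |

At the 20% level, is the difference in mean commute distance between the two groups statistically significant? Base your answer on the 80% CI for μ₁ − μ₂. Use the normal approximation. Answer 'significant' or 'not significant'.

significant

SE₁ = s₁/√n₁ = 7.0/√75 = 0.8083; SE₂ = 7.1/√39 = 1.1369.
Independent samples, unequal variances: SE_diff = √(SE₁² + SE₂²) = √(0.65334889 + 1.29254161) = 1.3950.
z* = 1.282, so margin of error = 1.282 × 1.3950 = 1.7884.
Difference in means = 18.2 − 34.1 = -15.9000.
-15.9000 ± 1.7884 → (-17.6884, -14.1116).
The interval (-17.6884, -14.1116) does not contain 0, so the difference is significant.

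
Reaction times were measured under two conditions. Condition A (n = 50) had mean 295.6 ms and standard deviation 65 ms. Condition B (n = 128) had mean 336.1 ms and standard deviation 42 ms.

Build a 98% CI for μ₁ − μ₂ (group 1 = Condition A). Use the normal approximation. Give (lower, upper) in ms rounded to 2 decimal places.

Standard errors of each mean: 65/√50 = 9.1924 and 42/√128 = 3.7123.
SE(x̄₁ − x̄₂) = √(9.1924² + 3.7123²) = 9.9137 for independent samples with unequal variances.
With z* = 2.326, the margin is 2.326 × 9.9137 = 23.0593.
x̄₁ − x̄₂ = 295.6 − 336.1 = -40.5000; the interval is -40.5000 ± 23.0593 = (-63.56, -17.44).

(-63.56, -17.44)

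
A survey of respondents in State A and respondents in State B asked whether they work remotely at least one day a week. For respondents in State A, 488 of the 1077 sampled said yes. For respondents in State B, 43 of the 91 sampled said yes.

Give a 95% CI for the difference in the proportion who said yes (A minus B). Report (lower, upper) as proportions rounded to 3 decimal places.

(-0.126, 0.087)

Sample proportions: 488/1077 = 0.4531, 43/91 = 0.4725.
Each SE is √(p̂(1−p̂)/n): √(0.4531·0.5469/1077) = 0.01517 and √(0.4725·0.5275/91) = 0.05233.
SE(p̂₁ − p̂₂) = √(SE₁² + SE₂²) = √(0.0002301289 + 0.0027384289) = 0.05448, since the two samples are independent.
At 95% confidence z* = 1.960; margin = 1.960 × 0.05448 = 0.10678.
The difference is 0.4531 − 0.4725 = -0.0194, so the interval is -0.0194 ± 0.10678 = (-0.126, 0.087).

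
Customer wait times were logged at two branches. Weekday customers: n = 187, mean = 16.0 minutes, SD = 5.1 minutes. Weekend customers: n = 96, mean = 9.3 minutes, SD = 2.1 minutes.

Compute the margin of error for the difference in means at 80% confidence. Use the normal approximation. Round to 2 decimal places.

Per-group SEs: s₁/√n₁ = 5.1/√187 = 0.3729, s₂/√n₂ = 2.1/√96 = 0.2143.
Unpooled SE of the difference: √(0.13905441 + 0.04592449) = 0.4301.
Margin of error = z* · SE = 1.282 × 0.4301 = 0.5514.

0.55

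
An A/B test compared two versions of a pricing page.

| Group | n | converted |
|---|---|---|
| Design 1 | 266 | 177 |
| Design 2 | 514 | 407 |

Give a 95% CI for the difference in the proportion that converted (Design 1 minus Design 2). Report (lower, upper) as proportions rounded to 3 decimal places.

Sample proportions: 177/266 = 0.6654, 407/514 = 0.7918.
Each SE is √(p̂(1−p̂)/n): √(0.6654·0.3346/266) = 0.02893 and √(0.7918·0.2082/514) = 0.01791.
SE(p̂₁ − p̂₂) = √(SE₁² + SE₂²) = √(0.0008369449 + 0.0003207681) = 0.03403, since the two samples are independent.
At 95% confidence z* = 1.960; margin = 1.960 × 0.03403 = 0.06670.
The difference is 0.6654 − 0.7918 = -0.1264, so the interval is -0.1264 ± 0.06670 = (-0.193, -0.060).

(-0.193, -0.060)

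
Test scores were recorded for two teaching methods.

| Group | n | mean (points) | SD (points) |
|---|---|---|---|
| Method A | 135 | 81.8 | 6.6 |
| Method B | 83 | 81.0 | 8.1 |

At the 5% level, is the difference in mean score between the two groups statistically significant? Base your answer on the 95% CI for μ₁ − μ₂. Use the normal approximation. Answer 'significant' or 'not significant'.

Per-group SEs: s₁/√n₁ = 6.6/√135 = 0.5680, s₂/√n₂ = 8.1/√83 = 0.8891.
Unpooled SE of the difference: √(0.322624 + 0.79049881) = 1.0550.
Margin of error = z* · SE = 1.960 × 1.0550 = 2.0678.
x̄₁ − x̄₂ = 81.8 − 81.0 = 0.8000.
CI: 0.8000 ± 2.0678 = (-1.2678, 2.8678).
The interval (-1.2678, 2.8678) contains 0, so the difference is not significant.

not significant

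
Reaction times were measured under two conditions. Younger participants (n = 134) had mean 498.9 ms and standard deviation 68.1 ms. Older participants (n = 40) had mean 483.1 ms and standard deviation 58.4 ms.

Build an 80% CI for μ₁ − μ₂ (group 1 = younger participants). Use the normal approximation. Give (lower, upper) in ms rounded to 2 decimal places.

SE₁ = s₁/√n₁ = 68.1/√134 = 5.8829; SE₂ = 58.4/√40 = 9.2339.
Independent samples, unequal variances: SE_diff = √(SE₁² + SE₂²) = √(34.60851241 + 85.26490921) = 10.9487.
z* = 1.282, so margin of error = 1.282 × 10.9487 = 14.0362.
Difference in means = 498.9 − 483.1 = 15.8000.
15.8000 ± 14.0362 → (1.76, 29.84).

(1.76, 29.84)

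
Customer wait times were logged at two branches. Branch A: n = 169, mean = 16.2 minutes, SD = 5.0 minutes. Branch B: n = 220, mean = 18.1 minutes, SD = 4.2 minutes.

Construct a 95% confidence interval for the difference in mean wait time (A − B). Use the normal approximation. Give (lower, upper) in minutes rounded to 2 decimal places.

(-2.84, -0.96)

SE₁ = s₁/√n₁ = 5.0/√169 = 0.3846; SE₂ = 4.2/√220 = 0.2832.
Independent samples, unequal variances: SE_diff = √(SE₁² + SE₂²) = √(0.14791716 + 0.08020224) = 0.4776.
z* = 1.960, so margin of error = 1.960 × 0.4776 = 0.9361.
Difference in means = 16.2 − 18.1 = -1.9000.
-1.9000 ± 0.9361 → (-2.84, -0.96).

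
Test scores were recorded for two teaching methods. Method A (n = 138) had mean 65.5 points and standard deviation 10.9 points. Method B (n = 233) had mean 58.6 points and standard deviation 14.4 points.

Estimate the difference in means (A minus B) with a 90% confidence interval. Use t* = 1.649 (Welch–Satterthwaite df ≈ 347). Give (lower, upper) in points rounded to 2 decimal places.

SE₁ = s₁/√n₁ = 10.9/√138 = 0.9279; SE₂ = 14.4/√233 = 0.9434.
Independent samples, unequal variances: SE_diff = √(SE₁² + SE₂²) = √(0.86099841 + 0.89000356) = 1.3233.
t* = 1.649, so margin of error = 1.649 × 1.3233 = 2.1821.
Difference in means = 65.5 − 58.6 = 6.9000.
6.9000 ± 2.1821 → (4.72, 9.08).

(4.72, 9.08)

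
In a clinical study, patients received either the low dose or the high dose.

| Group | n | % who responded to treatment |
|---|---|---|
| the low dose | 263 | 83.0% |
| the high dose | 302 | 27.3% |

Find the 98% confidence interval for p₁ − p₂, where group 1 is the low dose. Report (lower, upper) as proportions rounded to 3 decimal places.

(0.477, 0.637)

The two standard errors are √(0.8300×0.1700/263) = 0.02316 and √(0.2730×0.7270/302) = 0.02564.
Because the samples are independent, SE_diff = √(0.02316² + 0.02564²) = 0.03455.
Using z* = 2.326 for 98%, ME = 2.326 × 0.03455 = 0.08036.
p̂₁ − p̂₂ = 0.5570; interval 0.5570 ± 0.08036 gives (0.477, 0.637).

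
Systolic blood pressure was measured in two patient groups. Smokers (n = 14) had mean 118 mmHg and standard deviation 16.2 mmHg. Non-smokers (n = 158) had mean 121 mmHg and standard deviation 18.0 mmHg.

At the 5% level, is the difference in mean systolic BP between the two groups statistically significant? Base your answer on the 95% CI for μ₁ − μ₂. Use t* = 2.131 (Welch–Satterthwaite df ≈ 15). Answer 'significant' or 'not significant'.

Per-group SEs: s₁/√n₁ = 16.2/√14 = 4.3296, s₂/√n₂ = 18.0/√158 = 1.4320.
Unpooled SE of the difference: √(18.74543616 + 2.050624) = 4.5603.
Margin of error = t* · SE = 2.131 × 4.5603 = 9.7180.
x̄₁ − x̄₂ = 118 − 121 = -3.0000.
CI: -3.0000 ± 9.7180 = (-12.7180, 6.7180).
The interval (-12.7180, 6.7180) contains 0, so the difference is not significant.

not significant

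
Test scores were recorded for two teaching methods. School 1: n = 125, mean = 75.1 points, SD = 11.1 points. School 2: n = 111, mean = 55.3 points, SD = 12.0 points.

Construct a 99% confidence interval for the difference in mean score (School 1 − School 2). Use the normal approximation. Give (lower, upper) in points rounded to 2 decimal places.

Per-group SEs: s₁/√n₁ = 11.1/√125 = 0.9928, s₂/√n₂ = 12.0/√111 = 1.1390.
Unpooled SE of the difference: √(0.98565184 + 1.297321) = 1.5110.
Margin of error = z* · SE = 2.576 × 1.5110 = 3.8923.
x̄₁ − x̄₂ = 75.1 − 55.3 = 19.8000.
CI: 19.8000 ± 3.8923 = (15.91, 23.69).

(15.91, 23.69)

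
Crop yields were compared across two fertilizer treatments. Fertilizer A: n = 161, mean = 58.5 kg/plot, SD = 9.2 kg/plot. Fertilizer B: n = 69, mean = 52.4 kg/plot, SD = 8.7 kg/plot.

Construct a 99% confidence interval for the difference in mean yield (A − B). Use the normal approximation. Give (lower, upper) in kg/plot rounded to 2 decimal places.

SE₁ = s₁/√n₁ = 9.2/√161 = 0.7251; SE₂ = 8.7/√69 = 1.0474.
Independent samples, unequal variances: SE_diff = √(SE₁² + SE₂²) = √(0.52577001 + 1.09704676) = 1.2739.
z* = 2.576, so margin of error = 2.576 × 1.2739 = 3.2816.
Difference in means = 58.5 − 52.4 = 6.1000.
6.1000 ± 3.2816 → (2.82, 9.38).

(2.82, 9.38)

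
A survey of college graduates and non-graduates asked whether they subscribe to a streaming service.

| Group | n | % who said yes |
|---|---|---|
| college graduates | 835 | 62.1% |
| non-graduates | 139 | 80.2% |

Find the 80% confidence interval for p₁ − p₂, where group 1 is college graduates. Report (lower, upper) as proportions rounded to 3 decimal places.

(-0.229, -0.133)

Each SE is √(p̂(1−p̂)/n): √(0.6210·0.3790/835) = 0.01679 and √(0.8020·0.1980/139) = 0.03380.
SE(p̂₁ − p̂₂) = √(SE₁² + SE₂²) = √(0.0002819041 + 0.00114244) = 0.03774, since the two samples are independent.
At 80% confidence z* = 1.282; margin = 1.282 × 0.03774 = 0.04838.
The difference is 0.6210 − 0.8020 = -0.1810, so the interval is -0.1810 ± 0.04838 = (-0.229, -0.133).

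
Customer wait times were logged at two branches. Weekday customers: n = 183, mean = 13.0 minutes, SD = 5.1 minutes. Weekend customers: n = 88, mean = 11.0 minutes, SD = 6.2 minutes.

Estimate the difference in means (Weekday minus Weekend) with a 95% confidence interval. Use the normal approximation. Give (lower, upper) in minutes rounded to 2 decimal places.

Per-group SEs: s₁/√n₁ = 5.1/√183 = 0.3770, s₂/√n₂ = 6.2/√88 = 0.6609.
Unpooled SE of the difference: √(0.142129 + 0.43678881) = 0.7609.
Margin of error = z* · SE = 1.960 × 0.7609 = 1.4914.
x̄₁ − x̄₂ = 13.0 − 11.0 = 2.0000.
CI: 2.0000 ± 1.4914 = (0.51, 3.49).

(0.51, 3.49)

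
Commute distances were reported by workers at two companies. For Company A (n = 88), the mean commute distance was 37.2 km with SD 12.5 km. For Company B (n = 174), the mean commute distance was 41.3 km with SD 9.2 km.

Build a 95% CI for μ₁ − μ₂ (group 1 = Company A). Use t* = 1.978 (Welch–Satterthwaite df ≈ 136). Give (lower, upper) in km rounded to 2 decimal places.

(-7.07, -1.13)

Standard errors of each mean: 12.5/√88 = 1.3325 and 9.2/√174 = 0.6975.
SE(x̄₁ − x̄₂) = √(1.3325² + 0.6975²) = 1.5040 for independent samples with unequal variances.
With t* = 1.978, the margin is 1.978 × 1.5040 = 2.9749.
x̄₁ − x̄₂ = 37.2 − 41.3 = -4.1000; the interval is -4.1000 ± 2.9749 = (-7.07, -1.13).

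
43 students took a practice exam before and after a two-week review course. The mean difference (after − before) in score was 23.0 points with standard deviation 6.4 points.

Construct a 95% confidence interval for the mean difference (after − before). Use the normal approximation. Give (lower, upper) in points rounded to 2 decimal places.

(21.09, 24.91)

Paired design: SE = s_d/√n = 6.4/√43 = 0.9760.
z* = 1.960; margin of error = 1.960 × 0.9760 = 1.9130.
23.0 ± 1.9130 → (21.09, 24.91).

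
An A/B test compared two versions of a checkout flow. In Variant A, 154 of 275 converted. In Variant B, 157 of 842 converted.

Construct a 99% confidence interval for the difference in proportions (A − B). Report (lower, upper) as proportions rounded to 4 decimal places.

Sample proportions: 154/275 = 0.5600, 157/842 = 0.1865.
Each SE is √(p̂(1−p̂)/n): √(0.5600·0.4400/275) = 0.02993 and √(0.1865·0.8135/842) = 0.01342.
SE(p̂₁ − p̂₂) = √(SE₁² + SE₂²) = √(0.0008958049 + 0.0001800964) = 0.03280, since the two samples are independent.
At 99% confidence z* = 2.576; margin = 2.576 × 0.03280 = 0.08449.
The difference is 0.5600 − 0.1865 = 0.3735, so the interval is 0.3735 ± 0.08449 = (0.2890, 0.4580).

(0.2890, 0.4580)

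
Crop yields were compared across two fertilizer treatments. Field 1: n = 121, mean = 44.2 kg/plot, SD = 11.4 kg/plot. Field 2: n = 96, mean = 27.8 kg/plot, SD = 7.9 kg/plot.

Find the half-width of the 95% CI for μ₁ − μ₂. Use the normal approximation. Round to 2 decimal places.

Standard errors of each mean: 11.4/√121 = 1.0364 and 7.9/√96 = 0.8063.
SE(x̄₁ − x̄₂) = √(1.0364² + 0.8063²) = 1.3131 for independent samples with unequal variances.
With z* = 1.960, the margin is 1.960 × 1.3131 = 2.5737.

2.57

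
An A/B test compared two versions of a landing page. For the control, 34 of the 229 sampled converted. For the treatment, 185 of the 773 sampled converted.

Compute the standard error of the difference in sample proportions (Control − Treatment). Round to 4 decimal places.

0.0281

First, p̂₁ = 34/229 = 0.1485; p̂₂ = 185/773 = 0.2393.
The two standard errors are √(0.1485×0.8515/229) = 0.02350 and √(0.2393×0.7607/773) = 0.01535.
Because the samples are independent, SE_diff = √(0.02350² + 0.01535²) = 0.02807.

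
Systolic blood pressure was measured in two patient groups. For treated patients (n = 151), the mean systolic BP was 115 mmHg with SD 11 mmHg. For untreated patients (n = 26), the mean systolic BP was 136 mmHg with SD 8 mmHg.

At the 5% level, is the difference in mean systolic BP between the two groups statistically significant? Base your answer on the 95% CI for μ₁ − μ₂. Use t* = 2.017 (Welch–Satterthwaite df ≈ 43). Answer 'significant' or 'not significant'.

Standard errors of each mean: 11/√151 = 0.8952 and 8/√26 = 1.5689.
SE(x̄₁ − x̄₂) = √(0.8952² + 1.5689²) = 1.8063 for independent samples with unequal variances.
With t* = 2.017, the margin is 2.017 × 1.8063 = 3.6433.
x̄₁ − x̄₂ = 115 − 136 = -21.0000; the interval is -21.0000 ± 3.6433 = (-24.6433, -17.3567).
The interval (-24.6433, -17.3567) does not contain 0, so the difference is significant.

significant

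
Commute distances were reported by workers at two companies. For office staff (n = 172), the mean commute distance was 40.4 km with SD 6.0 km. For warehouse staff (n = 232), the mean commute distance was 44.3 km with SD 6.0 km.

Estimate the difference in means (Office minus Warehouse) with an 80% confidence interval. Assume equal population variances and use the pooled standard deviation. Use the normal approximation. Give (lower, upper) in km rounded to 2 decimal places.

s_p = √[((n₁−1)s₁² + (n₂−1)s₂²)/(n₁+n₂−2)] = √[(171·6.0² + 231·6.0²)/402] = 6.0000.
SE = 6.0000·√(1/172 + 1/232) = 0.6037.
With z* = 1.282, margin = 1.282 × 0.6037 = 0.7739.
x̄₁ − x̄₂ = 40.4 − 44.3 = -3.9000; interval -3.9000 ± 0.7739 = (-4.67, -3.13).

(-4.67, -3.13)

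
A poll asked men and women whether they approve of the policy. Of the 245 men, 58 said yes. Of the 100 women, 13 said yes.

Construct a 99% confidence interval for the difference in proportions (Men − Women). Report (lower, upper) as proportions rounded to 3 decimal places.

p̂₁ = 58/245 = 0.2367 and p̂₂ = 13/100 = 0.1300.
SE₁ = √(p̂₁(1−p̂₁)/n₁) = √(0.2367·0.7633/245) = 0.02716; SE₂ = √(0.1300·0.8700/100) = 0.03363.
Independent samples: SE of the difference = √(SE₁² + SE₂²) = √(0.0007376656 + 0.0011309769) = 0.04323.
z* for 99% confidence is 2.576, so the margin of error is 2.576 × 0.04323 = 0.11136.
Point estimate p̂₁ − p̂₂ = 0.2367 − 0.1300 = 0.1067.
0.1067 ± 0.11136 → (-0.005, 0.218).

(-0.005, 0.218)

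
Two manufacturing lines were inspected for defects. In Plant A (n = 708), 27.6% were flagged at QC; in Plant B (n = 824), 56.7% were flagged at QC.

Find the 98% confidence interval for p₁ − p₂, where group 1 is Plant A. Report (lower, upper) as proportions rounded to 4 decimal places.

The two standard errors are √(0.2760×0.7240/708) = 0.01680 and √(0.5670×0.4330/824) = 0.01726.
Because the samples are independent, SE_diff = √(0.01680² + 0.01726²) = 0.02409.
Using z* = 2.326 for 98%, ME = 2.326 × 0.02409 = 0.05603.
p̂₁ − p̂₂ = -0.2910; interval -0.2910 ± 0.05603 gives (-0.3470, -0.2350).

(-0.3470, -0.2350)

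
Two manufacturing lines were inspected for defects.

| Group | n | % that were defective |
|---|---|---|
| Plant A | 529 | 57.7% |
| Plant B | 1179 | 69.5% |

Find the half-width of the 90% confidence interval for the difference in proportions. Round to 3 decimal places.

SE₁ = √(p̂₁(1−p̂₁)/n₁) = √(0.5770·0.4230/529) = 0.02148; SE₂ = √(0.6950·0.3050/1179) = 0.01341.
Independent samples: SE of the difference = √(SE₁² + SE₂²) = √(0.0004613904 + 0.0001798281) = 0.02532.
z* for 90% confidence is 1.645, so the margin of error is 1.645 × 0.02532 = 0.04165.

0.042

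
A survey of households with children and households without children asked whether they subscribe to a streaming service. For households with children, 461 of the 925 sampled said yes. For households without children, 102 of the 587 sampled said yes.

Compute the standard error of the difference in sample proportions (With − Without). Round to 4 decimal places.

p̂₁ = 461/925 = 0.4984 and p̂₂ = 102/587 = 0.1738.
SE₁ = √(p̂₁(1−p̂₁)/n₁) = √(0.4984·0.5016/925) = 0.01644; SE₂ = √(0.1738·0.8262/587) = 0.01564.
Independent samples: SE of the difference = √(SE₁² + SE₂²) = √(0.0002702736 + 0.0002446096) = 0.02269.

0.0227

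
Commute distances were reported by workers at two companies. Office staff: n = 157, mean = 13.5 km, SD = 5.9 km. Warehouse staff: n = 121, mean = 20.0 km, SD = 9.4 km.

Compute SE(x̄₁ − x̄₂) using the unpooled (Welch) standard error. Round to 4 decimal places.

0.9757

Per-group SEs: s₁/√n₁ = 5.9/√157 = 0.4709, s₂/√n₂ = 9.4/√121 = 0.8545.
Unpooled SE of the difference: √(0.22174681 + 0.73017025) = 0.9757.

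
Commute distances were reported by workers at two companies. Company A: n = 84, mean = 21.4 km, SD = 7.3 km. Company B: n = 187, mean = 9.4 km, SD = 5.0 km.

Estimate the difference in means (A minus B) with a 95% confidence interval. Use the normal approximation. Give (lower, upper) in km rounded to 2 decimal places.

SE₁ = s₁/√n₁ = 7.3/√84 = 0.7965; SE₂ = 5.0/√187 = 0.3656.
Independent samples, unequal variances: SE_diff = √(SE₁² + SE₂²) = √(0.63441225 + 0.13366336) = 0.8764.
z* = 1.960, so margin of error = 1.960 × 0.8764 = 1.7177.
Difference in means = 21.4 − 9.4 = 12.0000.
12.0000 ± 1.7177 → (10.28, 13.72).

(10.28, 13.72)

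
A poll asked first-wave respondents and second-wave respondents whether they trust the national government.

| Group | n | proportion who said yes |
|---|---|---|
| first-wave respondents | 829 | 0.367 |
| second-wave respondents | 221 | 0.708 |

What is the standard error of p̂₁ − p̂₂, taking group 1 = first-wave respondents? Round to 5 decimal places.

SE₁ = √(p̂₁(1−p̂₁)/n₁) = √(0.3670·0.6330/829) = 0.01674; SE₂ = √(0.7080·0.2920/221) = 0.03059.
Independent samples: SE of the difference = √(SE₁² + SE₂²) = √(0.0002802276 + 0.0009357481) = 0.03487.

0.03487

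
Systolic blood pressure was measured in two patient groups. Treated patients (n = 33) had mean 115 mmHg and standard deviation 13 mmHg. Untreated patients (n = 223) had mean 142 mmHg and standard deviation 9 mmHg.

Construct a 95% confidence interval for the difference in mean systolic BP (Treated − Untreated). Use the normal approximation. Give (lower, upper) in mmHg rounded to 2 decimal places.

SE₁ = s₁/√n₁ = 13/√33 = 2.2630; SE₂ = 9/√223 = 0.6027.
Independent samples, unequal variances: SE_diff = √(SE₁² + SE₂²) = √(5.121169 + 0.36324729) = 2.3419.
z* = 1.960, so margin of error = 1.960 × 2.3419 = 4.5901.
Difference in means = 115 − 142 = -27.0000.
-27.0000 ± 4.5901 → (-31.59, -22.41).

(-31.59, -22.41)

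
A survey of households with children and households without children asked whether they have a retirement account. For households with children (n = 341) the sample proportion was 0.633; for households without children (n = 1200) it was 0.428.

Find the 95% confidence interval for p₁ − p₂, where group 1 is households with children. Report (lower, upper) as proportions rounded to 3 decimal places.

SE₁ = √(p̂₁(1−p̂₁)/n₁) = √(0.6330·0.3670/341) = 0.02610; SE₂ = √(0.4280·0.5720/1200) = 0.01428.
Independent samples: SE of the difference = √(SE₁² + SE₂²) = √(0.00068121 + 0.0002039184) = 0.02975.
z* for 95% confidence is 1.960, so the margin of error is 1.960 × 0.02975 = 0.05831.
Point estimate p̂₁ − p̂₂ = 0.6330 − 0.4280 = 0.2050.
0.2050 ± 0.05831 → (0.147, 0.263).

(0.147, 0.263)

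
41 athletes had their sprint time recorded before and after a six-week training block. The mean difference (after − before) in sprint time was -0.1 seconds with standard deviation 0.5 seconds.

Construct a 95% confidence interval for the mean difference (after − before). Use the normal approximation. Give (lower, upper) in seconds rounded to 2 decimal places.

Paired design: SE = s_d/√n = 0.5/√41 = 0.0781.
z* = 1.960; margin of error = 1.960 × 0.0781 = 0.1531.
-0.1 ± 0.1531 → (-0.25, 0.05).

(-0.25, 0.05)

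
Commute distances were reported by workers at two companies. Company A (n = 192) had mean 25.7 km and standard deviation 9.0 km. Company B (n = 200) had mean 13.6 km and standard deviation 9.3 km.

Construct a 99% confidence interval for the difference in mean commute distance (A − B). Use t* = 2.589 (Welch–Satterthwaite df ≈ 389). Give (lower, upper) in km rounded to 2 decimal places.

SE₁ = s₁/√n₁ = 9.0/√192 = 0.6495; SE₂ = 9.3/√200 = 0.6576.
Independent samples, unequal variances: SE_diff = √(SE₁² + SE₂²) = √(0.42185025 + 0.43243776) = 0.9243.
t* = 2.589, so margin of error = 2.589 × 0.9243 = 2.3930.
Difference in means = 25.7 − 13.6 = 12.1000.
12.1000 ± 2.3930 → (9.71, 14.49).

(9.71, 14.49)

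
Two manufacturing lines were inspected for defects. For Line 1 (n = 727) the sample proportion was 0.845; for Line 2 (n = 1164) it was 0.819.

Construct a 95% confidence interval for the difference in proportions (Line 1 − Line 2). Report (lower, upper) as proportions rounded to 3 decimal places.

Each SE is √(p̂(1−p̂)/n): √(0.8450·0.1550/727) = 0.01342 and √(0.8190·0.1810/1164) = 0.01129.
SE(p̂₁ − p̂₂) = √(SE₁² + SE₂²) = √(0.0001800964 + 0.0001274641) = 0.01754, since the two samples are independent.
At 95% confidence z* = 1.960; margin = 1.960 × 0.01754 = 0.03438.
The difference is 0.8450 − 0.8190 = 0.0260, so the interval is 0.0260 ± 0.03438 = (-0.008, 0.060).

(-0.008, 0.060)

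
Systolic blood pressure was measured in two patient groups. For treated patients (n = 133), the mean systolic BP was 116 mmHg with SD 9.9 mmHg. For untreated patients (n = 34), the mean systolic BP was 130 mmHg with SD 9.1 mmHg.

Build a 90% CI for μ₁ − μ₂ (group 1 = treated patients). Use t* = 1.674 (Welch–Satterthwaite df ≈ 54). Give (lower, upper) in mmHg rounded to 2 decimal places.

(-16.98, -11.02)

Per-group SEs: s₁/√n₁ = 9.9/√133 = 0.8584, s₂/√n₂ = 9.1/√34 = 1.5606.
Unpooled SE of the difference: √(0.73685056 + 2.43547236) = 1.7811.
Margin of error = t* · SE = 1.674 × 1.7811 = 2.9816.
x̄₁ − x̄₂ = 116 − 130 = -14.0000.
CI: -14.0000 ± 2.9816 = (-16.98, -11.02).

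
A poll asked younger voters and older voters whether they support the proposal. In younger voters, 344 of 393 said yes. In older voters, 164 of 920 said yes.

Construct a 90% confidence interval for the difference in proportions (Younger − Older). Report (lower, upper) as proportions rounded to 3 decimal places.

(0.663, 0.731)

p̂₁ = 344/393 = 0.8753 and p̂₂ = 164/920 = 0.1783.
SE₁ = √(p̂₁(1−p̂₁)/n₁) = √(0.8753·0.1247/393) = 0.01667; SE₂ = √(0.1783·0.8217/920) = 0.01262.
Independent samples: SE of the difference = √(SE₁² + SE₂²) = √(0.0002778889 + 0.0001592644) = 0.02091.
z* for 90% confidence is 1.645, so the margin of error is 1.645 × 0.02091 = 0.03440.
Point estimate p̂₁ − p̂₂ = 0.8753 − 0.1783 = 0.6970.
0.6970 ± 0.03440 → (0.663, 0.731).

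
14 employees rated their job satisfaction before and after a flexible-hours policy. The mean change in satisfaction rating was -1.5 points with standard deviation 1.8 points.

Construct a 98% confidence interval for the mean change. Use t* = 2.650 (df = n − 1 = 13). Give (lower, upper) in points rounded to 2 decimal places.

(-2.77, -0.23)

Paired design: SE = s_d/√n = 1.8/√14 = 0.4811.
t* = 2.650; margin of error = 2.650 × 0.4811 = 1.2749.
-1.5 ± 1.2749 → (-2.77, -0.23).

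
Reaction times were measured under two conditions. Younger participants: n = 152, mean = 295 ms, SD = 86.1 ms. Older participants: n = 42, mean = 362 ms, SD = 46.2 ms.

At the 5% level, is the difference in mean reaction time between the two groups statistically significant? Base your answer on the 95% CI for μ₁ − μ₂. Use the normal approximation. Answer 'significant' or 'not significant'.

significant

Standard errors of each mean: 86.1/√152 = 6.9836 and 46.2/√42 = 7.1288.
SE(x̄₁ − x̄₂) = √(6.9836² + 7.1288²) = 9.9795 for independent samples with unequal variances.
With z* = 1.960, the margin is 1.960 × 9.9795 = 19.5598.
x̄₁ − x̄₂ = 295 − 362 = -67.0000; the interval is -67.0000 ± 19.5598 = (-86.5598, -47.4402).
The interval (-86.5598, -47.4402) does not contain 0, so the difference is significant.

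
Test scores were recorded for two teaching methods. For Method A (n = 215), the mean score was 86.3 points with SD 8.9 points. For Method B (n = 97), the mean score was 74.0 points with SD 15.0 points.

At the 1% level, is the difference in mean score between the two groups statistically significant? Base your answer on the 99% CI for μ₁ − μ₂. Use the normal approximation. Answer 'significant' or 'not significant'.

significant

Per-group SEs: s₁/√n₁ = 8.9/√215 = 0.6070, s₂/√n₂ = 15.0/√97 = 1.5230.
Unpooled SE of the difference: √(0.368449 + 2.319529) = 1.6395.
Margin of error = z* · SE = 2.576 × 1.6395 = 4.2234.
x̄₁ − x̄₂ = 86.3 − 74.0 = 12.3000.
CI: 12.3000 ± 4.2234 = (8.0766, 16.5234).
The interval (8.0766, 16.5234) does not contain 0, so the difference is significant.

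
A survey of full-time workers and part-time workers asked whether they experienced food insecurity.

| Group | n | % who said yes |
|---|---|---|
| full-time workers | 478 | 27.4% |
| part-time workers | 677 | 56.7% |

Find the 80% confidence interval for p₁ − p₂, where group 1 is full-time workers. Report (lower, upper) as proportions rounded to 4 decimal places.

SE₁ = √(p̂₁(1−p̂₁)/n₁) = √(0.2740·0.7260/478) = 0.02040; SE₂ = √(0.5670·0.4330/677) = 0.01904.
Independent samples: SE of the difference = √(SE₁² + SE₂²) = √(0.00041616 + 0.0003625216) = 0.02790.
z* for 80% confidence is 1.282, so the margin of error is 1.282 × 0.02790 = 0.03577.
Point estimate p̂₁ − p̂₂ = 0.2740 − 0.5670 = -0.2930.
-0.2930 ± 0.03577 → (-0.3288, -0.2572).

(-0.3288, -0.2572)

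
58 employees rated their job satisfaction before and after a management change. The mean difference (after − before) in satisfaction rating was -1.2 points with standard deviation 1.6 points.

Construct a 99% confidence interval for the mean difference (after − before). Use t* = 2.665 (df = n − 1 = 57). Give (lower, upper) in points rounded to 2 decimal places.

(-1.76, -0.64)

Paired design: SE = s_d/√n = 1.6/√58 = 0.2101.
t* = 2.665; margin of error = 2.665 × 0.2101 = 0.5599.
-1.2 ± 0.5599 → (-1.76, -0.64).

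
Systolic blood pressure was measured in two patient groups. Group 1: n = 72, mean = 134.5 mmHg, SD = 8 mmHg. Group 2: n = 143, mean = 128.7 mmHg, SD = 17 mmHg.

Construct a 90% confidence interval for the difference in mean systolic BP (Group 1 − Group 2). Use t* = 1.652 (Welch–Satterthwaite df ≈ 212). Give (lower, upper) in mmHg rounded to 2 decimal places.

(2.98, 8.62)

SE₁ = s₁/√n₁ = 8/√72 = 0.9428; SE₂ = 17/√143 = 1.4216.
Independent samples, unequal variances: SE_diff = √(SE₁² + SE₂²) = √(0.88887184 + 2.02094656) = 1.7058.
t* = 1.652, so margin of error = 1.652 × 1.7058 = 2.8180.
Difference in means = 134.5 − 128.7 = 5.8000.
5.8000 ± 2.8180 → (2.98, 8.62).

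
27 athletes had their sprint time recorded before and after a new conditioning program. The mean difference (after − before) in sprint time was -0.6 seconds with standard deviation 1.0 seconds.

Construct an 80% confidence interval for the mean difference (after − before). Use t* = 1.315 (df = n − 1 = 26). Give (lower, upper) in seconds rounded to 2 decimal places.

(-0.85, -0.35)

This is a matched-pairs design, so SE = s_d/√n = 1.0/√27 = 0.1925.
Margin = 1.315 × 0.1925 = 0.2531; the interval is -0.6 ± 0.2531 = (-0.85, -0.35).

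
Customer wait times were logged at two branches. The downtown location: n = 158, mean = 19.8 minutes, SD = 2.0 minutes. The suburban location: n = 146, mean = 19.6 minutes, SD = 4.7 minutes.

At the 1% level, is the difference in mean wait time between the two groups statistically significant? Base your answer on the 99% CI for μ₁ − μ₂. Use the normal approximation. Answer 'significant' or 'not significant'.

not significant

Standard errors of each mean: 2.0/√158 = 0.1591 and 4.7/√146 = 0.3890.
SE(x̄₁ − x̄₂) = √(0.1591² + 0.3890²) = 0.4203 for independent samples with unequal variances.
With z* = 2.576, the margin is 2.576 × 0.4203 = 1.0827.
x̄₁ − x̄₂ = 19.8 − 19.6 = 0.2000; the interval is 0.2000 ± 1.0827 = (-0.8827, 1.2827).
The interval (-0.8827, 1.2827) contains 0, so the difference is not significant.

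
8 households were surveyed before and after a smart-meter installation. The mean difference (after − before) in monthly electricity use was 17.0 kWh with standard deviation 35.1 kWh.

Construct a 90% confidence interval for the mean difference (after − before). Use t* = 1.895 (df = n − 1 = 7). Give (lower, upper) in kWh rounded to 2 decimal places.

Paired design: SE = s_d/√n = 35.1/√8 = 12.4097.
t* = 1.895; margin of error = 1.895 × 12.4097 = 23.5164.
17.0 ± 23.5164 → (-6.52, 40.52).

(-6.52, 40.52)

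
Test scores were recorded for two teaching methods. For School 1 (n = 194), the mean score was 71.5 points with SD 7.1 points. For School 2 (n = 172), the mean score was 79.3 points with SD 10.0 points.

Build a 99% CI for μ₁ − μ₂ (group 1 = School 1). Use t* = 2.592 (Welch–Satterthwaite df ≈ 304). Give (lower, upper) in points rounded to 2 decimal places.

(-10.18, -5.42)

Per-group SEs: s₁/√n₁ = 7.1/√194 = 0.5098, s₂/√n₂ = 10.0/√172 = 0.7625.
Unpooled SE of the difference: √(0.25989604 + 0.58140625) = 0.9172.
Margin of error = t* · SE = 2.592 × 0.9172 = 2.3774.
x̄₁ − x̄₂ = 71.5 − 79.3 = -7.8000.
CI: -7.8000 ± 2.3774 = (-10.18, -5.42).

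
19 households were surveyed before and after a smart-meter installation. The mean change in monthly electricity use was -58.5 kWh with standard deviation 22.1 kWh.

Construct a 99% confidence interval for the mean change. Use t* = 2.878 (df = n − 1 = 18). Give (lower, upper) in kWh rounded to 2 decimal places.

(-73.09, -43.91)

Paired design: SE = s_d/√n = 22.1/√19 = 5.0701.
t* = 2.878; margin of error = 2.878 × 5.0701 = 14.5917.
-58.5 ± 14.5917 → (-73.09, -43.91).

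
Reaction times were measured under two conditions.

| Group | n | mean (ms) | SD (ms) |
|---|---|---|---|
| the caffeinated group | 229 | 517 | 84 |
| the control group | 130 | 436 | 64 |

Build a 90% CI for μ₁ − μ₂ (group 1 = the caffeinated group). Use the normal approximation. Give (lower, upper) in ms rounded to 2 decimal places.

Per-group SEs: s₁/√n₁ = 84/√229 = 5.5509, s₂/√n₂ = 64/√130 = 5.6132.
Unpooled SE of the difference: √(30.81249081 + 31.50801424) = 7.8943.
Margin of error = z* · SE = 1.645 × 7.8943 = 12.9861.
x̄₁ − x̄₂ = 517 − 436 = 81.0000.
CI: 81.0000 ± 12.9861 = (68.01, 93.99).

(68.01, 93.99)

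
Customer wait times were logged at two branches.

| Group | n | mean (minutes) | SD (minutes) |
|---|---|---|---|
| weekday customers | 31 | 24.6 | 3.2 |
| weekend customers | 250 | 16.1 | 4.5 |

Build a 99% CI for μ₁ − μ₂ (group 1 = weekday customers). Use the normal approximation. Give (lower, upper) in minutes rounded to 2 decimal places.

Per-group SEs: s₁/√n₁ = 3.2/√31 = 0.5747, s₂/√n₂ = 4.5/√250 = 0.2846.
Unpooled SE of the difference: √(0.33028009 + 0.08099716) = 0.6413.
Margin of error = z* · SE = 2.576 × 0.6413 = 1.6520.
x̄₁ − x̄₂ = 24.6 − 16.1 = 8.5000.
CI: 8.5000 ± 1.6520 = (6.85, 10.15).

(6.85, 10.15)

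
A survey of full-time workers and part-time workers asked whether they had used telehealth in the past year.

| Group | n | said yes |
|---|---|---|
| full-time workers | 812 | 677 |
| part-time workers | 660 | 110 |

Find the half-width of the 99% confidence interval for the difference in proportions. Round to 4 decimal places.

p̂₁ = 677/812 = 0.8337 and p̂₂ = 110/660 = 0.1667.
SE₁ = √(p̂₁(1−p̂₁)/n₁) = √(0.8337·0.1663/812) = 0.01307; SE₂ = √(0.1667·0.8333/660) = 0.01451.
Independent samples: SE of the difference = √(SE₁² + SE₂²) = √(0.0001708249 + 0.0002105401) = 0.01953.
z* for 99% confidence is 2.576, so the margin of error is 2.576 × 0.01953 = 0.05031.

0.0503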